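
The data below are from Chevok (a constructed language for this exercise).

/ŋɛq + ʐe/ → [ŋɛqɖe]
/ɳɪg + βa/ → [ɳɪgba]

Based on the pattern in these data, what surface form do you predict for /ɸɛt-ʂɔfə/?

The data show progressive manner assimilation: /ʐ/ → [ɖ] after /q/; /β/ → [b] after /g/. In each pair only manner changes, matching the preceding consonant, while place and voice stay constant.
/ʂ/ is a voiceless retroflex fricative. The preceding trigger /t/ is a stop, so /ʂ/ must become a stop as well.
The voiceless retroflex stop is [ʈ], so /ʂ/ → [ʈ].

[ɸɛtʈɔfə]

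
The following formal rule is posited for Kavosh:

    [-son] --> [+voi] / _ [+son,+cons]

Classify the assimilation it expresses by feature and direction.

The target ([-son], obstruents) acquires [+voi] next to a sonorant consonant ([+son,+cons]) — it takes on the voicing of its neighbour, so the feature that spreads is voicing.
Since the environment is written after the underscore, the trigger follows the target; the direction is regressive.

regressive voicing assimilation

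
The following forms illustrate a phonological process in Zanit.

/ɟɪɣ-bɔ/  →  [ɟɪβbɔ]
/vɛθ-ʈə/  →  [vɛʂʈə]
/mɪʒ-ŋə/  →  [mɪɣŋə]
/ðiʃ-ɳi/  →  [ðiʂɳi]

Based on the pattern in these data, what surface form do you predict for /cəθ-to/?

The data show regressive place assimilation: /ɣ/ → [β] before /b/; /θ/ → [ʂ] before /ʈ/; /ʒ/ → [ɣ] before /ŋ/; /ʃ/ → [ʂ] before /ɳ/. In each pair only place changes, matching the following consonant, while manner and voice stay constant.
/θ/ is a voiceless dental fricative. The following trigger /t/ is alveolar, so /θ/ must become alveolar as well.
The voiceless alveolar fricative is [s], so /θ/ → [s].

[cəsto]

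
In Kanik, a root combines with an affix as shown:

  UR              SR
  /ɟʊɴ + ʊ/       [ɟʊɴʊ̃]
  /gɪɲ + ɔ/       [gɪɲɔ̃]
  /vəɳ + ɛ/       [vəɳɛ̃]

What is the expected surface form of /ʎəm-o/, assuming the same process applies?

The data show progressive nasality assimilation (vowel nasalisation): /ʊ/ → [ʊ̃] after /ɴ/; /ɔ/ → [ɔ̃] after /ɲ/; /ɛ/ → [ɛ̃] after /ɳ/ — a vowel is nasalised by an immediately preceding nasal consonant.
The vowel /o/ is adjacent to the preceding nasal /m/, so it acquires [+nasal] and surfaces as [õ].

[ʎəmõ]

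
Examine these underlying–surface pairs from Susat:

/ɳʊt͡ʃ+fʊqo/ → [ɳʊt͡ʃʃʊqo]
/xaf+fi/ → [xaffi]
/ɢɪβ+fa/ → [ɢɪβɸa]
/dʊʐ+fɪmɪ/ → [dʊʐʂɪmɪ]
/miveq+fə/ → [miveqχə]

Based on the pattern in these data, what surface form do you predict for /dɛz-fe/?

[dɛzse]

The data show progressive place assimilation: /f/ → [ʃ] after /t͡ʃ/; /f/ → [ɸ] after /β/; /f/ → [ʂ] after /ʐ/; /f/ → [χ] after /q/. In each pair only place changes, matching the preceding consonant, while manner and voice stay constant.
No alternation appears in [xaffi]: there the adjacent consonants already agree in place (/f/ and /f/ are both labiodental), so this form is consistent with the same rule.
The rule targets /f/ (voiceless labiodental fricative), which sits after the trigger /z/ (alveolar).
The voiceless alveolar fricative is [s], so /f/ → [s].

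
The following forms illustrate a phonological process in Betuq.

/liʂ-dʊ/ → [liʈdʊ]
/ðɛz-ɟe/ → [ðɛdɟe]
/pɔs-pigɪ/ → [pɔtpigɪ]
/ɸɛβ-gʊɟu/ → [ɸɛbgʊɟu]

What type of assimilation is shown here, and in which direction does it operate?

Comparing underlying and surface forms, /ʂ/ → [ʈ] is the alternation; the neighbouring /d/ is constant.
The change fricative → stop matches the manner of the following /d/, identifying this as manner assimilation.
Place and voice are unchanged, so the assimilation is partial, not total.
The same holds elsewhere in the data: /z/ → [d] before /ɟ/ (fricative → stop, matching a stop); /s/ → [t] before /p/ (fricative → stop, matching a stop); /β/ → [b] before /g/ (fricative → stop, matching a stop) — only manner changes, and always toward the following segment.
Since the segment that changes precedes the conditioning segment, the assimilation is regressive.

regressive manner assimilation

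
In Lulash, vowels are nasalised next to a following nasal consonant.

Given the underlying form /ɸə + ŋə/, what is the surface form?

[ɸə̃ŋə]

/ə/ sits next to the nasal /ŋ/ and is therefore nasalised to [ə̃].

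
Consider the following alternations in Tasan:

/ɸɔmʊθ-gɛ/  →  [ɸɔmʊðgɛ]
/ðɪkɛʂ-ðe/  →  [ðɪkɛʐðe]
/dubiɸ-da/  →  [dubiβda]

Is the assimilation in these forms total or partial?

partial assimilation

Comparing underlying and surface forms, /θ/ → [ð] is the alternation; the neighbouring /g/ is constant.
The change voiceless → voiced matches the voicing of the following /g/, identifying this as voicing assimilation.
Place and manner are unchanged, so the assimilation is partial, not total.
The same holds elsewhere in the data: /ʂ/ → [ʐ] before /ð/ (voiceless → voiced, matching voiced); /ɸ/ → [β] before /d/ (voiceless → voiced, matching voiced) — only voicing changes, and always toward the following segment.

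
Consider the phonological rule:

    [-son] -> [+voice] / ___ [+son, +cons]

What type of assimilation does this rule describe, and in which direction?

The target ([-son], obstruents) acquires [+voice] next to a sonorant consonant ([+son, +cons]) — it takes on the voicing of its neighbour, so the feature that spreads is voicing.
The conditioning segment sits to the right of the focus bar, meaning the trigger follows the segment that changes — regressive assimilation.

regressive voicing assimilation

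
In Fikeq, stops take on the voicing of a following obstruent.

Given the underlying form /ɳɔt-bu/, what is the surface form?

[ɳɔdbu]

The rule targets /t/ (voiceless alveolar stop), which sits before the trigger /b/ (voiced).
A voiced alveolar stop is [d], so the surface segment is [d].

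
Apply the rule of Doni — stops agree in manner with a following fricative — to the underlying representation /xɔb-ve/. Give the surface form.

/b/ is a voiced bilabial stop. The following trigger /v/ is a fricative, so /b/ must become a fricative as well.
A voiced bilabial fricative is [β], so the surface segment is [β].

[xɔβve]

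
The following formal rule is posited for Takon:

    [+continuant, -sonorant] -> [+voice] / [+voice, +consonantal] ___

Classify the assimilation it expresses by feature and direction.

The target ([+continuant, -sonorant], fricatives) acquires [+voice] next to a voiced consonant ([+voice, +consonantal]) — it takes on the voicing of its neighbour, so the feature that spreads is voicing.
The conditioning segment sits to the left of the focus bar, meaning the trigger precedes the segment that changes — progressive assimilation.

progressive voicing assimilation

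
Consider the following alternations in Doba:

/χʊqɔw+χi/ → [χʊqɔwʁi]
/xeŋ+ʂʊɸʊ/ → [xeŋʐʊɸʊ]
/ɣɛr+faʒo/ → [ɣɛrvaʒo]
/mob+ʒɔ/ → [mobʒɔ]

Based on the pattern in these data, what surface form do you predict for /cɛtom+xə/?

The data show progressive voicing assimilation: /χ/ → [ʁ] after /w/; /ʂ/ → [ʐ] after /ŋ/; /f/ → [v] after /r/. In each pair only voicing changes, matching the preceding consonant, while place and manner stay constant.
No alternation appears in [mobʒɔ]: there the adjacent consonants already agree in voicing (/ʒ/ and /b/ are both voiced), so this form is consistent with the same rule.
The rule targets /x/ (voiceless velar fricative), which sits after the trigger /m/ (voiced).
A voiced velar fricative is [ɣ], so the surface segment is [ɣ].

[cɛtomɣə]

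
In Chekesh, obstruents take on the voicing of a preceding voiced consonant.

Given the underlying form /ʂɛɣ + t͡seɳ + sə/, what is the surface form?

[ʂɛɣd͡zeɳzə]

The rule targets /t͡s/ (voiceless alveolar affricate), which sits after the trigger /ɣ/ (voiced).
The voiced alveolar affricate is [d͡z], so /t͡s/ → [d͡z].
At the second juncture, /s/ likewise becomes [z] adjacent to /ɳ/.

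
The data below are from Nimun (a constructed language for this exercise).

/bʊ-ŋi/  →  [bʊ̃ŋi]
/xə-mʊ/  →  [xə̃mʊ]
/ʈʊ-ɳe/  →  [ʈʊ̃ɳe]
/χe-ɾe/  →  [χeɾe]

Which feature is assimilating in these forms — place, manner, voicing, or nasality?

The vowel /ʊ/ surfaces as nasalised [ʊ̃] next to the following nasal /ŋ/ — it has acquired the [+nasal] feature of its neighbour.
Likewise in the remaining data: /ə/ → [ə̃] before /m/; /ʊ/ → [ʊ̃] before /ɳ/ — each time a vowel is nasalised next to a following nasal.
No change occurs in [χeɾe] because the vowel at the boundary is adjacent to an oral consonant, not a nasal (/e/ next to /ɾ/).

nasality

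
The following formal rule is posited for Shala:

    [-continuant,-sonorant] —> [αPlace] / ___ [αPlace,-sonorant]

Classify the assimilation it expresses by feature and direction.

regressive place assimilation

The rule copies the place features (abbreviated [Place]) from the environment onto the target, so the assimilating feature is place.
The conditioning segment sits to the right of the focus bar, meaning the trigger follows the segment that changes — regressive assimilation.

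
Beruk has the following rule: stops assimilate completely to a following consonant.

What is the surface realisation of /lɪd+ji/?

/d/ is the segment targeted by the rule; it sits immediately before /j/, so it assimilates completely and surfaces as [j].

[lɪjji]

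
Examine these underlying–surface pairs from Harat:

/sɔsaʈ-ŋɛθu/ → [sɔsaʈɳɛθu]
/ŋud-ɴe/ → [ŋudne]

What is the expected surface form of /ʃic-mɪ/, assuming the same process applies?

The data show progressive place assimilation: /ŋ/ → [ɳ] after /ʈ/; /ɴ/ → [n] after /d/. In each pair only place changes, matching the preceding consonant, while manner and voice stay constant.
/m/ is a voiced bilabial nasal. The preceding trigger /c/ is palatal, so /m/ must become palatal as well.
Changing only its place to palatal gives [ɲ] — the voiced palatal nasal.

[ʃicɲɪ]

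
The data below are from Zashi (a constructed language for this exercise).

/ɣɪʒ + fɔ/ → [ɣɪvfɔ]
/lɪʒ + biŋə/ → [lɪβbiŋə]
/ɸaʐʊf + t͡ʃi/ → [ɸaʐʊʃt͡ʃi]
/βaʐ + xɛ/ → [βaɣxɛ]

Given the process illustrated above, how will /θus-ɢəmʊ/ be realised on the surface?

[θuχɢəmʊ]

The data show regressive place assimilation: /ʒ/ → [v] before /f/; /ʒ/ → [β] before /b/; /f/ → [ʃ] before /t͡ʃ/; /ʐ/ → [ɣ] before /x/. In each pair only place changes, matching the following consonant, while manner and voice stay constant.
The rule targets /s/ (voiceless alveolar fricative), which sits before the trigger /ɢ/ (uvular).
The voiceless uvular fricative is [χ], so /s/ → [χ].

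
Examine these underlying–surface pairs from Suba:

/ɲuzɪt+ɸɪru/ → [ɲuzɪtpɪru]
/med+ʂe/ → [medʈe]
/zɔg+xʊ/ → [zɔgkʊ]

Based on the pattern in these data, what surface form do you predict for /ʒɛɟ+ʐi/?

The data show progressive manner assimilation: /ɸ/ → [p] after /t/; /ʂ/ → [ʈ] after /d/; /x/ → [k] after /g/. In each pair only manner changes, matching the preceding consonant, while place and voice stay constant.
The rule targets /ʐ/ (voiced retroflex fricative), which sits after the trigger /ɟ/ (stop).
Changing only its manner to stop gives [ɖ] — the voiced retroflex stop.

[ʒɛɟɖi]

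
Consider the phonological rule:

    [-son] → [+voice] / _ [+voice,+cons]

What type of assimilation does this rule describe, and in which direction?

regressive voicing assimilation

The structural change is [+voice], and the conditioning segment [+voice,+cons] (a voiced consonant) is itself voiced, so the target comes to share the voicing of its neighbour — voicing assimilation.
The conditioning segment sits to the right of the focus bar, meaning the trigger follows the segment that changes — regressive assimilation.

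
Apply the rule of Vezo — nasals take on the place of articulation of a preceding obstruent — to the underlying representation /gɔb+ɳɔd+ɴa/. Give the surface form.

/ɳ/ is a voiced retroflex nasal. The preceding trigger /b/ is bilabial, so /ɳ/ must become bilabial as well.
A voiced bilabial nasal is [m], so the surface segment is [m].
At the second juncture, /ɴ/ likewise becomes [n] adjacent to /d/.

[gɔbmɔdna]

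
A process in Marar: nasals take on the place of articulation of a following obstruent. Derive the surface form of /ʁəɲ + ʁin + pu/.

[ʁəɴʁimpu]

The rule targets /ɲ/ (voiced palatal nasal), which sits before the trigger /ʁ/ (uvular).
A voiced uvular nasal is [ɴ], so the surface segment is [ɴ].
At the second juncture, /n/ likewise becomes [m] adjacent to /p/.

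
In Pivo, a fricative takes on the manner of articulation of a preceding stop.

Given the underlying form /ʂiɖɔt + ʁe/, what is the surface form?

[ʂiɖɔtɢe]

/ʁ/ is a voiced uvular fricative. The preceding trigger /t/ is a stop, so /ʁ/ must become a stop as well.
A voiced uvular stop is [ɢ], so the surface segment is [ɢ].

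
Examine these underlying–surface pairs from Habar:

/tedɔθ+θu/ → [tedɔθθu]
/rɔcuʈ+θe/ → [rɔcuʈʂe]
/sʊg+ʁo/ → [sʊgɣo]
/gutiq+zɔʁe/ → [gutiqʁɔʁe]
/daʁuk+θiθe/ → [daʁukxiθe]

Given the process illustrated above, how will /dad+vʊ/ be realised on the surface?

[dadzʊ]

The data show progressive place assimilation: /θ/ → [ʂ] after /ʈ/; /ʁ/ → [ɣ] after /g/; /z/ → [ʁ] after /q/; /θ/ → [x] after /k/. In each pair only place changes, matching the preceding consonant, while manner and voice stay constant.
No alternation appears in [tedɔθθu]: there the adjacent consonants already agree in place (/θ/ and /θ/ are both dental), so this form is consistent with the same rule.
The rule targets /v/ (voiced labiodental fricative), which sits after the trigger /d/ (alveolar).
The voiced alveolar fricative is [z], so /v/ → [z].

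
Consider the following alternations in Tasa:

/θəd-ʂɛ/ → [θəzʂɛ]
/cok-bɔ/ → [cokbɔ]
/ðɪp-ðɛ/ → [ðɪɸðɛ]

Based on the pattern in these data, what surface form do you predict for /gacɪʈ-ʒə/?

[gacɪʂʒə]

The data show regressive manner assimilation: /d/ → [z] before /ʂ/; /p/ → [ɸ] before /ð/. In each pair only manner changes, matching the following consonant, while place and voice stay constant.
Nothing changes in [cokbɔ]: there the adjacent consonants already agree in manner (/k/ and /b/ are both stops), so this form is consistent with the same rule.
/ʈ/ is a voiceless retroflex stop. The following trigger /ʒ/ is a fricative, so /ʈ/ must become a fricative as well.
The voiceless retroflex fricative is [ʂ], so /ʈ/ → [ʂ].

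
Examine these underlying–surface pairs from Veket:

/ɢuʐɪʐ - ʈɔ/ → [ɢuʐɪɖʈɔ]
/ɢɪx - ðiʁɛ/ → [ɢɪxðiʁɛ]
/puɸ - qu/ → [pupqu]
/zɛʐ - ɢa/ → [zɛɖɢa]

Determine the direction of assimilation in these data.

regressive

The segment that alternates is /ʐ/, which surfaces as [ɖ] when adjacent to /ʈ/.
The change fricative → stop matches the manner of the following /ʈ/, identifying this as manner assimilation.
The same holds elsewhere in the data: /ɸ/ → [p] before /q/ (fricative → stop, matching a stop); /ʐ/ → [ɖ] before /ɢ/ (fricative → stop, matching a stop) — only manner changes, and always toward the following segment.
Nothing changes in [ɢɪxðiʁɛ]: there the adjacent consonants already agree in manner (/x/ and /ð/ are both fricatives), so this form is consistent with the same rule.
Since the segment that changes precedes the conditioning segment, the assimilation is regressive.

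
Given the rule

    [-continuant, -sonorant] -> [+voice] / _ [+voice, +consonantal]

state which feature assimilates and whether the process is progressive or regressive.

The target ([-continuant, -sonorant], stops) acquires [+voice] next to a voiced consonant ([+voice, +consonantal]) — it takes on the voicing of its neighbour, so the feature that spreads is voicing.
The conditioning segment sits to the right of the focus bar, meaning the trigger follows the segment that changes — regressive assimilation.

regressive voicing assimilation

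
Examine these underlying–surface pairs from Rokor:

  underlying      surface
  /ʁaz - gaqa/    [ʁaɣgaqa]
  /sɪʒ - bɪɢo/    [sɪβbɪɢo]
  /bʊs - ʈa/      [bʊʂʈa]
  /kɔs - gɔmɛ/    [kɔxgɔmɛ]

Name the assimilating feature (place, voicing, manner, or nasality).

place

Comparing underlying and surface forms, /z/ → [ɣ] is the alternation; the neighbouring /g/ is constant.
/z/ is alveolar while /g/ is velar; the output [ɣ] is velar, matching the trigger — so the feature that spreads is place.
The other alternating forms pattern the same way: /ʒ/ → [β] before /b/ (postalveolar → bilabial, matching bilabial); /s/ → [ʂ] before /ʈ/ (alveolar → retroflex, matching retroflex); /s/ → [x] before /g/ (alveolar → velar, matching velar) — only place changes, and always toward the following segment.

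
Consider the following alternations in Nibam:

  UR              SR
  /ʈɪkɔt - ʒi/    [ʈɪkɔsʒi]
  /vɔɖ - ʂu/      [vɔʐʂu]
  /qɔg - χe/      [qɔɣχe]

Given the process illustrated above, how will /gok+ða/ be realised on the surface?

The data show regressive manner assimilation: /t/ → [s] before /ʒ/; /ɖ/ → [ʐ] before /ʂ/; /g/ → [ɣ] before /χ/. In each pair only manner changes, matching the following consonant, while place and voice stay constant.
The rule targets /k/ (voiceless velar stop), which sits before the trigger /ð/ (fricative).
A voiceless velar fricative is [x], so the surface segment is [x].

[goxða]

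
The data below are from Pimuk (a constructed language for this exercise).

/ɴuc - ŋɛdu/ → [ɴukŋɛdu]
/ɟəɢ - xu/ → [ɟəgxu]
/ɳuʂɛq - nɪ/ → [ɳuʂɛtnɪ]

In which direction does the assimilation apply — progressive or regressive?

The segment that alternates is /c/, which surfaces as [k] when adjacent to /ŋ/.
The change palatal → velar matches the place of the following /ŋ/, identifying this as place assimilation.
The other alternating forms pattern the same way: /ɢ/ → [g] before /x/ (uvular → velar, matching velar); /q/ → [t] before /n/ (uvular → alveolar, matching alveolar) — only place changes, and always toward the following segment.
Since the segment that changes precedes the conditioning segment, the assimilation is regressive.

regressive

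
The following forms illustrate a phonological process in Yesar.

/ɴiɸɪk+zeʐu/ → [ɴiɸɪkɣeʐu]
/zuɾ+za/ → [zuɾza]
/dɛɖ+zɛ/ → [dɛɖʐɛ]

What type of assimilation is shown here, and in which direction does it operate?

Underlying /z/ is realised as [ɣ] next to /k/; /k/ itself does not change.
/z/ is alveolar while /k/ is velar; the output [ɣ] is velar, matching the trigger — so the feature that spreads is place.
Manner and voice are unchanged, so the assimilation is partial, not total.
The other alternating form patterns the same way: /z/ → [ʐ] after /ɖ/ (alveolar → retroflex, matching retroflex) — only place changes, and always toward the preceding segment.
No alternation appears in [zuɾza]: there the adjacent consonants already agree in place (/z/ and /ɾ/ are both alveolar), so this form is consistent with the same rule.
The trigger is the preceding segment, so the direction is progressive (perseverative).

progressive place assimilation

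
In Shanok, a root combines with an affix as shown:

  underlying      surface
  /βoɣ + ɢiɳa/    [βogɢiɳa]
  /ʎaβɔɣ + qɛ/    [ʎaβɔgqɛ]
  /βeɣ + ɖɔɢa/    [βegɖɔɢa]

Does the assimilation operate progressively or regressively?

regressive

Underlying /ɣ/ is realised as [g] next to /ɢ/; /ɢ/ itself does not change.
/ɣ/ is a fricative while /ɢ/ is a stop; the output [g] is a stop, matching the trigger — so the feature that spreads is manner.
The same holds elsewhere in the data: /ɣ/ → [g] before /q/ (fricative → stop, matching a stop); /ɣ/ → [g] before /ɖ/ (fricative → stop, matching a stop) — only manner changes, and always toward the following segment.
The trigger is the following segment, so the direction is regressive (anticipatory).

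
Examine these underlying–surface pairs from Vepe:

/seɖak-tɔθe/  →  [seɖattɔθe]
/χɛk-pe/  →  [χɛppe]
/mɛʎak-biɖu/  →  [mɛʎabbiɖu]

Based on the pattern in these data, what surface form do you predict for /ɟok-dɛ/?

[ɟoddɛ]

The data show regressive total assimilation (/k/ → [t] before /t/; /k/ → [p] before /p/; /k/ → [b] before /b/): in every case the target segment becomes identical to its following neighbour, copying more than a single feature.
/k/ is the segment targeted by the rule; it sits immediately before /d/, so it assimilates completely and surfaces as [d].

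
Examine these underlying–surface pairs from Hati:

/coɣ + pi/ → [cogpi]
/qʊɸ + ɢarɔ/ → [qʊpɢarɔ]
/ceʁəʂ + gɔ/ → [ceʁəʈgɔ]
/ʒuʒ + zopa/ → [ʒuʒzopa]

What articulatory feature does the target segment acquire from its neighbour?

Underlying /ɣ/ is realised as [g] next to /p/; /p/ itself does not change.
/ɣ/ is a fricative while /p/ is a stop; the output [g] is a stop, matching the trigger — so the feature that spreads is manner.
Checking the remaining alternations: /ɸ/ → [p] before /ɢ/ (fricative → stop, matching a stop); /ʂ/ → [ʈ] before /g/ (fricative → stop, matching a stop) — only manner changes, and always toward the following segment.
Nothing changes in [ʒuʒzopa]: there the adjacent consonants already agree in manner (/ʒ/ and /z/ are both fricatives), so this form is consistent with the same rule.

manner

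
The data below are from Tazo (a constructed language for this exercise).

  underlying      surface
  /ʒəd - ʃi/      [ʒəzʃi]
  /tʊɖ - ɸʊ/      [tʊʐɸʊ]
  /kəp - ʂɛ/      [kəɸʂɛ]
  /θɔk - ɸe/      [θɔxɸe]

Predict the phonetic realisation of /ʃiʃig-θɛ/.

The data show regressive manner assimilation: /d/ → [z] before /ʃ/; /ɖ/ → [ʐ] before /ɸ/; /p/ → [ɸ] before /ʂ/; /k/ → [x] before /ɸ/. In each pair only manner changes, matching the following consonant, while place and voice stay constant.
/g/ is a voiced velar stop. The following trigger /θ/ is a fricative, so /g/ must become a fricative as well.
The voiced velar fricative is [ɣ], so /g/ → [ɣ].

[ʃiʃiɣθɛ]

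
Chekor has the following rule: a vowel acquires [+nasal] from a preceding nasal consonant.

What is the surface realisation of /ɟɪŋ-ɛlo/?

[ɟɪŋɛ̃lo]

The vowel /ɛ/ is adjacent to the preceding nasal /ŋ/, so it acquires [+nasal] and surfaces as [ɛ̃].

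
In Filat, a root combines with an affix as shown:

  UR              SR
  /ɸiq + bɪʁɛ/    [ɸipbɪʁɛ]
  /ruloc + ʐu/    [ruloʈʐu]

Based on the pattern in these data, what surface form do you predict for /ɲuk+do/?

[ɲutdo]

The data show regressive place assimilation: /q/ → [p] before /b/; /c/ → [ʈ] before /ʐ/. In each pair only place changes, matching the following consonant, while manner and voice stay constant.
The rule targets /k/ (voiceless velar stop), which sits before the trigger /d/ (alveolar).
Changing only its place to alveolar gives [t] — the voiceless alveolar stop.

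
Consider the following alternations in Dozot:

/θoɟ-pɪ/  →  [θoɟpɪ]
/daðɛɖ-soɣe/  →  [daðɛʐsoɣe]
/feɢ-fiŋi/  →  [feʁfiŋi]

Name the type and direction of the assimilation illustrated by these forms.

regressive manner assimilation

Underlying /ɖ/ is realised as [ʐ] next to /s/; /s/ itself does not change.
The change stop → fricative matches the manner of the following /s/, identifying this as manner assimilation.
Place and voice are unchanged, so the assimilation is partial, not total.
Checking the remaining alternation: /ɢ/ → [ʁ] before /f/ (stop → fricative, matching a fricative) — only manner changes, and always toward the following segment.
No alternation appears in [θoɟpɪ]: there the adjacent consonants already agree in manner (/ɟ/ and /p/ are both stops), so this form is consistent with the same rule.
The trigger is the following segment, so the direction is regressive (anticipatory).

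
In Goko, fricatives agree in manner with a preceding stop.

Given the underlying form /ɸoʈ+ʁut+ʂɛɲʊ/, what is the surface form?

The rule targets /ʁ/ (voiced uvular fricative), which sits after the trigger /ʈ/ (stop).
Changing only its manner to stop gives [ɢ] — the voiced uvular stop.
At the second juncture, /ʂ/ likewise becomes [ʈ] adjacent to /t/.

[ɸoʈɢutʈɛɲʊ]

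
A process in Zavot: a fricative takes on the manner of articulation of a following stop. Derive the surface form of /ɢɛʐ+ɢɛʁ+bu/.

/ʐ/ is a voiced retroflex fricative. The following trigger /ɢ/ is a stop, so /ʐ/ must become a stop as well.
Changing only its manner to stop gives [ɖ] — the voiced retroflex stop.
At the second juncture, /ʁ/ likewise becomes [ɢ] adjacent to /b/.

[ɢɛɖɢɛɢbu]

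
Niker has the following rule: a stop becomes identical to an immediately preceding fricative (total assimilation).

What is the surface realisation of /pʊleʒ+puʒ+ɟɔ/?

/p/ is the segment targeted by the rule; it sits immediately after /ʒ/, so it assimilates completely and surfaces as [ʒ].
At the second juncture, /ɟ/ likewise becomes [ʒ] adjacent to /ʒ/.

[pʊleʒʒuʒʒɔ]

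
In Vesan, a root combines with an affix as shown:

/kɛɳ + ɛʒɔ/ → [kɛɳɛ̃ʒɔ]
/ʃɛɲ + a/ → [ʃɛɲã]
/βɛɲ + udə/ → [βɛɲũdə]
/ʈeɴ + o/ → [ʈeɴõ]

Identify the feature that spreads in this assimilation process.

The vowel /ɛ/ surfaces as nasalised [ɛ̃] next to the preceding nasal /ɳ/ — it has acquired the [+nasal] feature of its neighbour.
Likewise in the remaining data: /a/ → [ã] after /ɲ/; /u/ → [ũ] after /ɲ/; /o/ → [õ] after /ɴ/ — each time a vowel is nasalised next to a preceding nasal.

nasality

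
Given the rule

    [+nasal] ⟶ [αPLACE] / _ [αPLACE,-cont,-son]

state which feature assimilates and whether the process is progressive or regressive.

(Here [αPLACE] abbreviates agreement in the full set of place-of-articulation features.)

The shared variable α links the value of the place features (abbreviated [PLACE]) on the target to the same value on the neighbouring segment, so place is the feature that assimilates.
Since the environment is written after the underscore, the trigger follows the target; the direction is regressive.

regressive place assimilation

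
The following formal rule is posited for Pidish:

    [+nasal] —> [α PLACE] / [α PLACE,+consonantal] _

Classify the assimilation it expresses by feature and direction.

The shared variable α links the value of the place features (abbreviated [PLACE]) on the target to the same value on the neighbouring segment, so place is the feature that assimilates.
The conditioning segment sits to the left of the focus bar, meaning the trigger precedes the segment that changes — progressive assimilation.

progressive place assimilation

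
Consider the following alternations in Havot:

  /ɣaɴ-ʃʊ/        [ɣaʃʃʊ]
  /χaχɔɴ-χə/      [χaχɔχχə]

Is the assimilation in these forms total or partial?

Underlying /ɴ/ is realised as [ʃ] next to /ʃ/; /ʃ/ itself does not change.
The output [ʃ] is identical to the trigger /ʃ/ — every feature (place, manner, voicing) has been copied — so this is total assimilation.
The remaining alternation confirms this: /ɴ/ → [χ] before /χ/ — in each case the output is a copy of the following consonant.

total assimilation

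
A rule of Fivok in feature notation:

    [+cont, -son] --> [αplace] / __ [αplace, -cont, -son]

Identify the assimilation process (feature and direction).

regressive place assimilation

The shared variable α links the value of the place features (abbreviated [place]) on the target to the same value on the neighbouring segment, so place is the feature that assimilates.
The conditioning segment sits to the right of the focus bar, meaning the trigger follows the segment that changes — regressive assimilation.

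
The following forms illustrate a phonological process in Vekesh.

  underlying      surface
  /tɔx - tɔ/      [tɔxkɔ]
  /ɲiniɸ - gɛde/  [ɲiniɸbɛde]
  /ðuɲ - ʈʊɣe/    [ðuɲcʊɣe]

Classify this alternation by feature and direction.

The segment that alternates is /t/, which surfaces as [k] when adjacent to /x/.
The change alveolar → velar matches the place of the preceding /x/, identifying this as place assimilation.
Manner and voice are unchanged, so the assimilation is partial, not total.
Checking the remaining alternations: /g/ → [b] after /ɸ/ (velar → bilabial, matching bilabial); /ʈ/ → [c] after /ɲ/ (retroflex → palatal, matching palatal) — only place changes, and always toward the preceding segment.
The trigger is the preceding segment, so the direction is progressive (perseverative).

progressive place assimilation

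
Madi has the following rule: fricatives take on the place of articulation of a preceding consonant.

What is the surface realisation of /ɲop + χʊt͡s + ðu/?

[ɲopɸʊt͡szu]

The rule targets /χ/ (voiceless uvular fricative), which sits after the trigger /p/ (bilabial).
The voiceless bilabial fricative is [ɸ], so /χ/ → [ɸ].
The same rule applies at the second boundary: /ð/ → [z] next to /t͡s/.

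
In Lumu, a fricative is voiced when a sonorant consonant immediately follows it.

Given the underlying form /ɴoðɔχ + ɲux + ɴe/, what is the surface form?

[ɴoðɔʁɲuɣɴe]

/χ/ is a voiceless uvular fricative. The following trigger /ɲ/ is voiced, so /χ/ must become voiced as well.
The voiced uvular fricative is [ʁ], so /χ/ → [ʁ].
The same rule applies at the second boundary: /x/ → [ɣ] next to /ɴ/.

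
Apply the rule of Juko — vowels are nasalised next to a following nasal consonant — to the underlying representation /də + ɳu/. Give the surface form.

[də̃ɳu]

The vowel /ə/ is adjacent to the following nasal /ɳ/, so it acquires [+nasal] and surfaces as [ə̃].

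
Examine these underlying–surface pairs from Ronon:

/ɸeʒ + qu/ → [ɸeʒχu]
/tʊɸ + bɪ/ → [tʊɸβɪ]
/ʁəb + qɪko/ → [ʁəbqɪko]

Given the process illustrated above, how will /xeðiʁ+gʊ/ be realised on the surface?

[xeðiʁɣʊ]

The data show progressive manner assimilation: /q/ → [χ] after /ʒ/; /b/ → [β] after /ɸ/. In each pair only manner changes, matching the preceding consonant, while place and voice stay constant.
Nothing changes in [ʁəbqɪko]: there the adjacent consonants already agree in manner (/q/ and /b/ are both stops), so this form is consistent with the same rule.
The rule targets /g/ (voiced velar stop), which sits after the trigger /ʁ/ (fricative).
A voiced velar fricative is [ɣ], so the surface segment is [ɣ].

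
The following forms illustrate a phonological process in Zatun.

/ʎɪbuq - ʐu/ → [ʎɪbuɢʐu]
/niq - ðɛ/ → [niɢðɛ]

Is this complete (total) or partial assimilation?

partial assimilation

The segment that alternates is /q/, which surfaces as [ɢ] when adjacent to /ʐ/.
The change voiceless → voiced matches the voicing of the following /ʐ/, identifying this as voicing assimilation.
Place and manner are unchanged, so the assimilation is partial, not total.
Checking the remaining alternation: /q/ → [ɢ] before /ð/ (voiceless → voiced, matching voiced) — only voicing changes, and always toward the following segment.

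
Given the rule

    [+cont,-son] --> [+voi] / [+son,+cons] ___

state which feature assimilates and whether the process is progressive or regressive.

The target ([+cont,-son], fricatives) acquires [+voi] next to a sonorant consonant ([+son,+cons]) — it takes on the voicing of its neighbour, so the feature that spreads is voicing.
The conditioning segment sits to the left of the focus bar, meaning the trigger precedes the segment that changes — progressive assimilation.

progressive voicing assimilation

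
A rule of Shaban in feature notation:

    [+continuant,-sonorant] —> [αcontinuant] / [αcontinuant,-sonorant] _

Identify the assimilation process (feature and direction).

progressive manner assimilation

The shared variable α links the value of [continuant] on the target to that of the neighbouring obstruent. [continuant] distinguishes stops from fricatives — a manner-of-articulation feature — so this is manner assimilation.
Since the environment is written before the underscore, the trigger precedes the target; the direction is progressive.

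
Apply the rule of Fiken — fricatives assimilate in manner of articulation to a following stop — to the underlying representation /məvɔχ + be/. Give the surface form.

/χ/ is a voiceless uvular fricative. The following trigger /b/ is a stop, so /χ/ must become a stop as well.
Changing only its manner to stop gives [q] — the voiceless uvular stop.

[məvɔqbe]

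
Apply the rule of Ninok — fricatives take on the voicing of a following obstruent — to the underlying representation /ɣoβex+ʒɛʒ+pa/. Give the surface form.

/x/ is a voiceless velar fricative. The following trigger /ʒ/ is voiced, so /x/ must become voiced as well.
Changing only its voicing to voiced gives [ɣ] — the voiced velar fricative.
The same rule applies at the second boundary: /ʒ/ → [ʃ] next to /p/.

[ɣoβeɣʒɛʃpa]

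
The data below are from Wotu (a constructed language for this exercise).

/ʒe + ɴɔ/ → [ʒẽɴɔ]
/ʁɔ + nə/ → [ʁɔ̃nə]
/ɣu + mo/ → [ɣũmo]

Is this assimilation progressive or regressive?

The vowel /e/ surfaces as nasalised [ẽ] next to the following nasal /ɴ/ — it has acquired the [+nasal] feature of its neighbour.
The other forms show the same pattern: /ɔ/ → [ɔ̃] before /n/; /u/ → [ũ] before /m/ — each time a vowel is nasalised next to a following nasal.
Because the conditioning nasal is to the right of the vowel that changes, the process is regressive (anticipatory).

regressive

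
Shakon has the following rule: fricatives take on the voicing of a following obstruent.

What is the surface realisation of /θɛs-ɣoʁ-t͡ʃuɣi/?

[θɛzɣoχt͡ʃuɣi]

The rule targets /s/ (voiceless alveolar fricative), which sits before the trigger /ɣ/ (voiced).
The voiced alveolar fricative is [z], so /s/ → [z].
The same rule applies at the second boundary: /ʁ/ → [χ] next to /t͡ʃ/.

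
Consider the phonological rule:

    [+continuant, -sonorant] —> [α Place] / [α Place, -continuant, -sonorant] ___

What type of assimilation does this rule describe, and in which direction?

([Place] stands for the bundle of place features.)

The rule copies the place features (abbreviated [Place]) from the environment onto the target, so the assimilating feature is place.
Since the environment is written before the underscore, the trigger precedes the target; the direction is progressive.

progressive place assimilation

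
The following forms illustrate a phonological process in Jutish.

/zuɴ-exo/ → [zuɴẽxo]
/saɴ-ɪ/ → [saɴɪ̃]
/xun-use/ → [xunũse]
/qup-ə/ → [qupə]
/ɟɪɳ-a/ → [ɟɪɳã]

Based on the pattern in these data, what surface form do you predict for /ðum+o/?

[ðumõ]

The data show progressive nasality assimilation (vowel nasalisation): /e/ → [ẽ] after /ɴ/; /ɪ/ → [ɪ̃] after /ɴ/; /u/ → [ũ] after /n/; /a/ → [ã] after /ɳ/ — a vowel is nasalised by an immediately preceding nasal consonant.
No change occurs in [qupə] because the vowel at the boundary is adjacent to an oral consonant, not a nasal (/ə/ next to /p/).
/o/ sits next to the nasal /m/ and is therefore nasalised to [õ].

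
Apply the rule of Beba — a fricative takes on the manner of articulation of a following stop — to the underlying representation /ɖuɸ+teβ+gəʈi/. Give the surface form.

[ɖuptebgəʈi]

/ɸ/ is a voiceless bilabial fricative. The following trigger /t/ is a stop, so /ɸ/ must become a stop as well.
Changing only its manner to stop gives [p] — the voiceless bilabial stop.
The same rule applies at the second boundary: /β/ → [b] next to /g/.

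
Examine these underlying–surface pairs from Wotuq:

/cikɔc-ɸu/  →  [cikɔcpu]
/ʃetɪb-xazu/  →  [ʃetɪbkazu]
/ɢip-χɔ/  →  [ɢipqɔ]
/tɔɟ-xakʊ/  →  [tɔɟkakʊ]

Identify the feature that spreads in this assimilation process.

The segment that alternates is /ɸ/, which surfaces as [p] when adjacent to /c/.
/ɸ/ is a fricative while /c/ is a stop; the output [p] is a stop, matching the trigger — so the feature that spreads is manner.
The other alternating forms pattern the same way: /x/ → [k] after /b/ (fricative → stop, matching a stop); /χ/ → [q] after /p/ (fricative → stop, matching a stop); /x/ → [k] after /ɟ/ (fricative → stop, matching a stop) — only manner changes, and always toward the preceding segment.

manner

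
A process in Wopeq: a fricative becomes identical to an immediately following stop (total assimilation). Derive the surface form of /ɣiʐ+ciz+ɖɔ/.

/ʐ/ is the segment targeted by the rule; it sits immediately before /c/, so it assimilates completely and surfaces as [c].
The same rule applies at the second boundary: /z/ → [ɖ] next to /ɖ/.

[ɣicciɖɖɔ]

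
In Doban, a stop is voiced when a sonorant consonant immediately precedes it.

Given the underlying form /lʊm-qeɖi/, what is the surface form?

The rule targets /q/ (voiceless uvular stop), which sits after the trigger /m/ (voiced).
A voiced uvular stop is [ɢ], so the surface segment is [ɢ].

[lʊmɢeɖi]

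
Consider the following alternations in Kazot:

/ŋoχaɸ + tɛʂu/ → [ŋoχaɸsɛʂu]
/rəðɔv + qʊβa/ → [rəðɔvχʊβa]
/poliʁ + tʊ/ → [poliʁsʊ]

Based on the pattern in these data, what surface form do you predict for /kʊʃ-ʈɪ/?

[kʊʃʂɪ]

The data show progressive manner assimilation: /t/ → [s] after /ɸ/; /q/ → [χ] after /v/; /t/ → [s] after /ʁ/. In each pair only manner changes, matching the preceding consonant, while place and voice stay constant.
The rule targets /ʈ/ (voiceless retroflex stop), which sits after the trigger /ʃ/ (fricative).
Changing only its manner to fricative gives [ʂ] — the voiceless retroflex fricative.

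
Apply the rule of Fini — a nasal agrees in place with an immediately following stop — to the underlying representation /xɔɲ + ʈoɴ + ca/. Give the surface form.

The rule targets /ɲ/ (voiced palatal nasal), which sits before the trigger /ʈ/ (retroflex).
The voiced retroflex nasal is [ɳ], so /ɲ/ → [ɳ].
The same rule applies at the second boundary: /ɴ/ → [ɲ] next to /c/.

[xɔɳʈoɲca]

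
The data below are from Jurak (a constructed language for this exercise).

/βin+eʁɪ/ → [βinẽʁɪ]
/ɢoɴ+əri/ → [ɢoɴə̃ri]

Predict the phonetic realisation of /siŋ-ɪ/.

[siŋɪ̃]

The data show progressive nasality assimilation (vowel nasalisation): /e/ → [ẽ] after /n/; /ə/ → [ə̃] after /ɴ/ — a vowel is nasalised by an immediately preceding nasal consonant.
The vowel /ɪ/ is adjacent to the preceding nasal /ŋ/, so it acquires [+nasal] and surfaces as [ɪ̃].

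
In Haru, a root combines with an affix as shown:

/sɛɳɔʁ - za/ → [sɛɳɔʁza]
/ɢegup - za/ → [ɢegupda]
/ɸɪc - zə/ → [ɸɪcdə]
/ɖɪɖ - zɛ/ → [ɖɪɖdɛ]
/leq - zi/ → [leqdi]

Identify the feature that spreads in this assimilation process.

manner

The segment that alternates is /z/, which surfaces as [d] when adjacent to /p/.
The change fricative → stop matches the manner of the preceding /p/, identifying this as manner assimilation.
The other alternating forms pattern the same way: /z/ → [d] after /c/ (fricative → stop, matching a stop); /z/ → [d] after /ɖ/ (fricative → stop, matching a stop); /z/ → [d] after /q/ (fricative → stop, matching a stop) — only manner changes, and always toward the preceding segment.
No alternation appears in [sɛɳɔʁza]: there the adjacent consonants already agree in manner (/z/ and /ʁ/ are both fricatives), so this form is consistent with the same rule.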